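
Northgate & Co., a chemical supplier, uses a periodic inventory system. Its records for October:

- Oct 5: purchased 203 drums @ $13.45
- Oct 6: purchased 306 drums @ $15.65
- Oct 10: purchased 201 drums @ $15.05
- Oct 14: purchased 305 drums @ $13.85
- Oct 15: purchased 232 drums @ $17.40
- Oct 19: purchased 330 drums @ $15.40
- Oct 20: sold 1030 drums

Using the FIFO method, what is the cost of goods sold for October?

Oct 20, 1030 sold [FIFO — oldest first]: 203 @ $13.45 + 306 @ $15.65 + 201 @ $15.05 + 305 @ $13.85 + 15 @ $17.40 = $15,029.55
Ending inventory: 217 @ $17.40 + 330 @ $15.40 = $8,857.80
Check: goods available $23,887.35 = COGS $15,029.55 + ending $8,857.80

COGS = $15,029.55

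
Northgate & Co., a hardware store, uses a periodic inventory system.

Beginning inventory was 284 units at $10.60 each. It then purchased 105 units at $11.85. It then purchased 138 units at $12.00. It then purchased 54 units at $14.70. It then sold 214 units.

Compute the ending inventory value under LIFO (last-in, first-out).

Ending inventory = $3,993.95

Sale 1 (214) [LIFO — newest first]: 54 @ $14.70 + 138 @ $12.00 + 22 @ $11.85 = $2,710.50
Ending inventory: 284 @ $10.60 + 83 @ $11.85 = $3,993.95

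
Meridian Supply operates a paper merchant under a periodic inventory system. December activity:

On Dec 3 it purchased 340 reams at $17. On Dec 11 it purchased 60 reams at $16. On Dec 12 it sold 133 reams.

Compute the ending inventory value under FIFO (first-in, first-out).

Dec 12, 133 sold [FIFO — oldest first]: 133 @ $17 = $2,261
Ending inventory: 207 @ $17 + 60 @ $16 = $4,479
Check: goods available $6,740 = COGS $2,261 + ending $4,479

Ending inventory = $4,479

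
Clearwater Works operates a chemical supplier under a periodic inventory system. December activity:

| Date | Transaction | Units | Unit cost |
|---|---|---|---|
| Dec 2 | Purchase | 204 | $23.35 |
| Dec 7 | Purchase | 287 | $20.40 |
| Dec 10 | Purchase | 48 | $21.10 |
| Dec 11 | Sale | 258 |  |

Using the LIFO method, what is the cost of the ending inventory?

Ending inventory = $6,334.20

Dec 11, 258 sold [LIFO — newest first]: 48 @ $21.10 + 210 @ $20.40 = $5,296.80
Ending inventory: 204 @ $23.35 + 77 @ $20.40 = $6,334.20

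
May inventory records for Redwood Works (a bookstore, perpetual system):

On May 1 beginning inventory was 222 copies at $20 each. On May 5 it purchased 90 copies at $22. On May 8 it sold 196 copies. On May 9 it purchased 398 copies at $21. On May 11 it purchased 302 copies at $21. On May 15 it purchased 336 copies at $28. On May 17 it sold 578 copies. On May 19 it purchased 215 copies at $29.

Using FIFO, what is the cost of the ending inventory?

May 8, 196 sold [FIFO — oldest first]: 196 @ $20 = $3,920
May 17, 578 sold [FIFO — oldest first]: 26 @ $20 + 90 @ $22 + 398 @ $21 + 64 @ $21 = $12,202
Total COGS = $3,920 + $12,202 = $16,122
Ending inventory: 238 @ $21 + 336 @ $28 + 215 @ $29 = $20,641

Ending inventory = $20,641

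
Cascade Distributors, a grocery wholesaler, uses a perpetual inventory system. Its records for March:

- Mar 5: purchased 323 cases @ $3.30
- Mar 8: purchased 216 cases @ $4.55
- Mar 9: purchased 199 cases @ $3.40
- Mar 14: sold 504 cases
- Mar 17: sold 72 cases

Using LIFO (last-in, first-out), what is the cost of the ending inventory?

Mar 14, 504 sold [LIFO — newest first]: 199 @ $3.40 + 216 @ $4.55 + 89 @ $3.30 = $1,953.10
Mar 17, 72 sold [LIFO — newest first]: 72 @ $3.30 = $237.60
Total COGS = $1,953.10 + $237.60 = $2,190.70
Ending inventory: 162 @ $3.30 = $534.60

Ending inventory = $534.60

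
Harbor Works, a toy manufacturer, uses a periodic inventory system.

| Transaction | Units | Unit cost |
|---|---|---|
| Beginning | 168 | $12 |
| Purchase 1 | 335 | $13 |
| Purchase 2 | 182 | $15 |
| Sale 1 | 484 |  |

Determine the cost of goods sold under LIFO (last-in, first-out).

COGS = $6,656

Sale 1 (484) [LIFO — newest first]: 182 @ $15 + 302 @ $13 = $6,656
Ending inventory: 168 @ $12 + 33 @ $13 = $2,445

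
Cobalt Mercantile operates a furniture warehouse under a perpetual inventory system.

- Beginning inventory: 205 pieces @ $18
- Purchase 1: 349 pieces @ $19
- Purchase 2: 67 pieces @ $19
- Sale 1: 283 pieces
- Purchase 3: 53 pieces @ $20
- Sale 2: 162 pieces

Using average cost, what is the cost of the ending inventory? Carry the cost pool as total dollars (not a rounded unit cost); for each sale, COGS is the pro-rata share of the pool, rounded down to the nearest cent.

Ending inventory = $4,316.70

After Beginning: 205 on hand, pool $3,690.00 (≈ $18.0000 each)
After Purchase 1: 554 on hand, pool $10,321.00 (≈ $18.6300 each)
After Purchase 2: 621 on hand, pool $11,594.00 (≈ $18.6699 each)
Sale 1, sell 283: 283/621 × $11,594.00 → $5,283.57
After Purchase 3: 391 on hand, pool $7,370.43 (≈ $18.8502 each)
Sale 2, sell 162: 162/391 × $7,370.43 → $3,053.73
Total COGS = $5,283.57 + $3,053.73 = $8,337.30
Ending inventory (cost pool remaining) = $4,316.70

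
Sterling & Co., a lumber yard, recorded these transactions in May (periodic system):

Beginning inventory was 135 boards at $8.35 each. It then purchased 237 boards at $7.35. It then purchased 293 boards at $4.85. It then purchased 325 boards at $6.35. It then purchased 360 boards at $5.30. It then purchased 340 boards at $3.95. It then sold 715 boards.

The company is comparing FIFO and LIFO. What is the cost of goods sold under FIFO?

FIFO COGS: 135 @ $8.35 + 237 @ $7.35 + 293 @ $4.85 + 50 @ $6.35 = $4,607.75
LIFO COGS: 340 @ $3.95 + 360 @ $5.30 + 15 @ $6.35 = $3,346.25

COGS = $4,607.75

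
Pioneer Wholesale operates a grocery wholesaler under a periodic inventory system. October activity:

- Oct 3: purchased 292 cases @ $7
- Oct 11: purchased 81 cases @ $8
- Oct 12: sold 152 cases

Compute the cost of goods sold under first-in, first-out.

COGS = $1,064

Oct 12, 152 sold [FIFO — oldest first]: 152 @ $7 = $1,064
Ending inventory: 140 @ $7 + 81 @ $8 = $1,628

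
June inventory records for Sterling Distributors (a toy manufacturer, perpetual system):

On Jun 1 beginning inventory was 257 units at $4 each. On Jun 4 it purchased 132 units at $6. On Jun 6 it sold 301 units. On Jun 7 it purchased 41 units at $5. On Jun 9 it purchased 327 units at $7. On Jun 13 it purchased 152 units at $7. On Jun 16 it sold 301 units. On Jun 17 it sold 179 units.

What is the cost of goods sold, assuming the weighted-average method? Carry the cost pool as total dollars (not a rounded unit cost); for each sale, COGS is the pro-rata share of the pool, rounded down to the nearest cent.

COGS = $4,542.26

After Jun 1: 257 on hand, pool $1,028.00 (≈ $4.0000 each)
After Jun 4: 389 on hand, pool $1,820.00 (≈ $4.6787 each)
Jun 6, sell 301: 301/389 × $1,820.00 → $1,408.27
After Jun 7: 129 on hand, pool $616.73 (≈ $4.7809 each)
After Jun 9: 456 on hand, pool $2,905.73 (≈ $6.3722 each)
After Jun 13: 608 on hand, pool $3,969.73 (≈ $6.5292 each)
Jun 16, sell 301: 301/608 × $3,969.73 → $1,965.27
Jun 17, sell 179: 179/307 × $2,004.46 → $1,168.72
Total COGS = $1,408.27 + $1,965.27 + $1,168.72 = $4,542.26
Ending inventory (cost pool remaining) = $835.74
Check: goods available $5,378.00 = COGS $4,542.26 + ending $835.74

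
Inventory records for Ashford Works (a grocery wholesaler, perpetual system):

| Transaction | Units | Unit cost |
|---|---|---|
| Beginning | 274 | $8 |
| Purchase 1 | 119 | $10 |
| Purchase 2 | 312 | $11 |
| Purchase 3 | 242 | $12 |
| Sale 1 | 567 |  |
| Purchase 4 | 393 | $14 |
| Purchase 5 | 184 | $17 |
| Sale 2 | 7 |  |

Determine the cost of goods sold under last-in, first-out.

COGS = $6,585

Sale 1 (567) [LIFO — newest first]: 242 @ $12 + 312 @ $11 + 13 @ $10 = $6,466
Sale 2 (7) [LIFO — newest first]: 7 @ $17 = $119
Total COGS = $6,466 + $119 = $6,585
Ending inventory: 274 @ $8 + 106 @ $10 + 393 @ $14 + 177 @ $17 = $11,763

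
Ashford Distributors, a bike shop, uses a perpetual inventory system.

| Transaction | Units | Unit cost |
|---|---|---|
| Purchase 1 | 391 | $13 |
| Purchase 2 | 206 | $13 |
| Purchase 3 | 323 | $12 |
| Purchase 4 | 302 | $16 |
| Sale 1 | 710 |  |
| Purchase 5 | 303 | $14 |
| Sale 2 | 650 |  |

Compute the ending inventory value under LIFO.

Ending inventory = $2,145

Sale 1 (710) [LIFO — newest first]: 302 @ $16 + 323 @ $12 + 85 @ $13 = $9,813
Sale 2 (650) [LIFO — newest first]: 303 @ $14 + 121 @ $13 + 226 @ $13 = $8,753
Total COGS = $9,813 + $8,753 = $18,566
Ending inventory: 165 @ $13 = $2,145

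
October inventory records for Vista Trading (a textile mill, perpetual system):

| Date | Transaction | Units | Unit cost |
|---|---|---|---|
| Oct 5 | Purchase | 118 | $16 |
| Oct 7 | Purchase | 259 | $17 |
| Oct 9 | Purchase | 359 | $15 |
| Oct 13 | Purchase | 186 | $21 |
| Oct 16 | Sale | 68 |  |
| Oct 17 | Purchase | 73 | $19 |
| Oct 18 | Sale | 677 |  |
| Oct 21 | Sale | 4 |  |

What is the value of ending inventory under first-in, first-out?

Ending inventory = $5,020

Oct 16, 68 sold [FIFO — oldest first]: 68 @ $16 = $1,088
Oct 18, 677 sold [FIFO — oldest first]: 50 @ $16 + 259 @ $17 + 359 @ $15 + 9 @ $21 = $10,777
Oct 21, 4 sold [FIFO — oldest first]: 4 @ $21 = $84
Total COGS = $1,088 + $10,777 + $84 = $11,949
Ending inventory: 173 @ $21 + 73 @ $19 = $5,020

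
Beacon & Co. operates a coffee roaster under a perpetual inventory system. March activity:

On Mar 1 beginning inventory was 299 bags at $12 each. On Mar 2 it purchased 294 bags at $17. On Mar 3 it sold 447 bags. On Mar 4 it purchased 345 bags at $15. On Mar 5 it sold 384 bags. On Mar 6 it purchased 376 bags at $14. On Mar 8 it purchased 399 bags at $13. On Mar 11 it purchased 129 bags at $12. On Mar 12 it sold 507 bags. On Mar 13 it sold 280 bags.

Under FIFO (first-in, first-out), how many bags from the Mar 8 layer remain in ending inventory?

95

Mar 3, 447 sold [FIFO — oldest first]: 299 @ $12 + 148 @ $17 = $6,104
Mar 5, 384 sold [FIFO — oldest first]: 146 @ $17 + 238 @ $15 = $6,052
Mar 12, 507 sold [FIFO — oldest first]: 107 @ $15 + 376 @ $14 + 24 @ $13 = $7,181
Mar 13, 280 sold [FIFO — oldest first]: 280 @ $13 = $3,640
Total COGS = $6,104 + $6,052 + $7,181 + $3,640 = $22,977
Ending inventory: 95 @ $13 + 129 @ $12 = $2,783
Check: goods available $25,760 = COGS $22,977 + ending $2,783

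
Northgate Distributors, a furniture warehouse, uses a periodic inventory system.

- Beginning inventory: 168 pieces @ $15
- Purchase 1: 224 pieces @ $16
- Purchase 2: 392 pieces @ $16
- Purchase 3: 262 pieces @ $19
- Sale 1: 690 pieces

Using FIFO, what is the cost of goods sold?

COGS = $10,872

Sale 1 (690) [FIFO — oldest first]: 168 @ $15 + 224 @ $16 + 298 @ $16 = $10,872
Ending inventory: 94 @ $16 + 262 @ $19 = $6,482
Check: goods available $17,354 = COGS $10,872 + ending $6,482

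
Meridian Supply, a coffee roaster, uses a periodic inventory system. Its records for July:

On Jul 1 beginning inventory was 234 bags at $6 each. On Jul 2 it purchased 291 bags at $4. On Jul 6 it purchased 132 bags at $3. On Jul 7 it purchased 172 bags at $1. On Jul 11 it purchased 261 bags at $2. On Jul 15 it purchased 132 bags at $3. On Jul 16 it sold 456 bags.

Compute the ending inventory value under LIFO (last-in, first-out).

Ending inventory = $3,073

Jul 16, 456 sold [LIFO — newest first]: 132 @ $3 + 261 @ $2 + 63 @ $1 = $981
Ending inventory: 234 @ $6 + 291 @ $4 + 132 @ $3 + 109 @ $1 = $3,073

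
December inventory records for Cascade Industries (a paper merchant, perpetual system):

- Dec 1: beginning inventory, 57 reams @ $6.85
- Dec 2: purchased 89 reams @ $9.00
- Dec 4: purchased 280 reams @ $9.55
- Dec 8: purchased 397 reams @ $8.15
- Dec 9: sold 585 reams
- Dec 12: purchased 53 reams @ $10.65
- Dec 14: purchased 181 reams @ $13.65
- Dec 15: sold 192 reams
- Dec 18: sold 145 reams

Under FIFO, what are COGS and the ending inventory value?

COGS = $8,293.35; ending inventory = $1,842.75

Dec 9, 585 sold [FIFO — oldest first]: 57 @ $6.85 + 89 @ $9.00 + 280 @ $9.55 + 159 @ $8.15 = $5,161.30
Dec 15, 192 sold [FIFO — oldest first]: 192 @ $8.15 = $1,564.80
Dec 18, 145 sold [FIFO — oldest first]: 46 @ $8.15 + 53 @ $10.65 + 46 @ $13.65 = $1,567.25
Total COGS = $5,161.30 + $1,564.80 + $1,567.25 = $8,293.35
Ending inventory: 135 @ $13.65 = $1,842.75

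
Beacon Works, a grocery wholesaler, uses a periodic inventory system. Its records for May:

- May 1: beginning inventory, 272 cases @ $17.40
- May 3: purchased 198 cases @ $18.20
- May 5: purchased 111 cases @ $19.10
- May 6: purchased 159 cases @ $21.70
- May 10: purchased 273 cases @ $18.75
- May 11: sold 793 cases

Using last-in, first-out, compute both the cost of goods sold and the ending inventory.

May 11, 793 sold [LIFO — newest first]: 273 @ $18.75 + 159 @ $21.70 + 111 @ $19.10 + 198 @ $18.20 + 52 @ $17.40 = $15,197.55
Ending inventory: 220 @ $17.40 = $3,828.00
Check: goods available $19,025.55 = COGS $15,197.55 + ending $3,828.00

COGS = $15,197.55; ending inventory = $3,828.00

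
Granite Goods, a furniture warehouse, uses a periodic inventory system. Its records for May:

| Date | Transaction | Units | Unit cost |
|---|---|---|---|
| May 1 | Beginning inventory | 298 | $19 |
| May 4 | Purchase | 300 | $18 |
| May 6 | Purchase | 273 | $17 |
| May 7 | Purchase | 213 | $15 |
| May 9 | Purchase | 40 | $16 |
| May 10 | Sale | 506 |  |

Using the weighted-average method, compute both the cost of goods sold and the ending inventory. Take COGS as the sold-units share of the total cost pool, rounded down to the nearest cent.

May 10, sell 506: 506/1124 × $19,538.00 → $8,795.57
Ending inventory (cost pool remaining) = $10,742.43
Check: goods available $19,538.00 = COGS $8,795.57 + ending $10,742.43

COGS = $8,795.57; ending inventory = $10,742.43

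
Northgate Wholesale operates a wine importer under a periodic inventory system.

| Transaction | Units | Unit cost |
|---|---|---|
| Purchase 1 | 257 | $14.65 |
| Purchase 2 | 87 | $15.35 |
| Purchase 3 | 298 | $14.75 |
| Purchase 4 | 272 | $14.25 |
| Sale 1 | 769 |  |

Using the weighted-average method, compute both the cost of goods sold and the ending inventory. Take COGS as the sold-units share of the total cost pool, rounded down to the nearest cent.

Sale 1, sell 769: 769/914 × $13,372.00 → $11,250.62
Ending inventory (cost pool remaining) = $2,121.38

COGS = $11,250.62; ending inventory = $2,121.38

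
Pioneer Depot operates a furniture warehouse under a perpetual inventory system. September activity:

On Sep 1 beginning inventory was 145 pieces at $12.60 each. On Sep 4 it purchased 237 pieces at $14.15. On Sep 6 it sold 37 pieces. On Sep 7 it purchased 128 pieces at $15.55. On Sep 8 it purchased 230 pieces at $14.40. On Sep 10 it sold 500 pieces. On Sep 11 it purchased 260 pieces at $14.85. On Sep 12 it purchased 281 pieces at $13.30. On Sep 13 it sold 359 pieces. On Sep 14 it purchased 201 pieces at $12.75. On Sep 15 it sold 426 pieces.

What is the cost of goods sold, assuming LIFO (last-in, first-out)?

Sep 6, 37 sold [LIFO — newest first]: 37 @ $14.15 = $523.55
Sep 10, 500 sold [LIFO — newest first]: 230 @ $14.40 + 128 @ $15.55 + 142 @ $14.15 = $7,311.70
Sep 13, 359 sold [LIFO — newest first]: 281 @ $13.30 + 78 @ $14.85 = $4,895.60
Sep 15, 426 sold [LIFO — newest first]: 201 @ $12.75 + 182 @ $14.85 + 43 @ $14.15 = $5,873.90
Total COGS = $523.55 + $7,311.70 + $4,895.60 + $5,873.90 = $18,604.75
Ending inventory: 145 @ $12.60 + 15 @ $14.15 = $2,039.25

COGS = $18,604.75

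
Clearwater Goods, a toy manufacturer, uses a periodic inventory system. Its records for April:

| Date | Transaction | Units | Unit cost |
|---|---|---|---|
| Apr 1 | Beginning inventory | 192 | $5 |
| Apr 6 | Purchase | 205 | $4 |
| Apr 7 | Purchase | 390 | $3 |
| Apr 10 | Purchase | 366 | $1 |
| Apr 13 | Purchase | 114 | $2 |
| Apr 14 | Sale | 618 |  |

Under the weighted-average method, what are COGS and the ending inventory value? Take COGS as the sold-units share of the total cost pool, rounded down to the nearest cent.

Apr 14, sell 618: 618/1267 × $3,544.00 → $1,728.64
Ending inventory (cost pool remaining) = $1,815.36
Check: goods available $3,544.00 = COGS $1,728.64 + ending $1,815.36

COGS = $1,728.64; ending inventory = $1,815.36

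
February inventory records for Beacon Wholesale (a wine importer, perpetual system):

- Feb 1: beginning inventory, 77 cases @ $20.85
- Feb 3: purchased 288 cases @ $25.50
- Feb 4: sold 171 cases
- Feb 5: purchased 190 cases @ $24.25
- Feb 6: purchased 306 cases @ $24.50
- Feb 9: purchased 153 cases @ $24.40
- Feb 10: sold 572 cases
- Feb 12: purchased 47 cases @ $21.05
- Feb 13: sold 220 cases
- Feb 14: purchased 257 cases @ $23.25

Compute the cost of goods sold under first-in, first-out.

COGS = $23,542.75

Feb 4, 171 sold [FIFO — oldest first]: 77 @ $20.85 + 94 @ $25.50 = $4,002.45
Feb 10, 572 sold [FIFO — oldest first]: 194 @ $25.50 + 190 @ $24.25 + 188 @ $24.50 = $14,160.50
Feb 13, 220 sold [FIFO — oldest first]: 118 @ $24.50 + 102 @ $24.40 = $5,379.80
Total COGS = $4,002.45 + $14,160.50 + $5,379.80 = $23,542.75
Ending inventory: 51 @ $24.40 + 47 @ $21.05 + 257 @ $23.25 = $8,209.00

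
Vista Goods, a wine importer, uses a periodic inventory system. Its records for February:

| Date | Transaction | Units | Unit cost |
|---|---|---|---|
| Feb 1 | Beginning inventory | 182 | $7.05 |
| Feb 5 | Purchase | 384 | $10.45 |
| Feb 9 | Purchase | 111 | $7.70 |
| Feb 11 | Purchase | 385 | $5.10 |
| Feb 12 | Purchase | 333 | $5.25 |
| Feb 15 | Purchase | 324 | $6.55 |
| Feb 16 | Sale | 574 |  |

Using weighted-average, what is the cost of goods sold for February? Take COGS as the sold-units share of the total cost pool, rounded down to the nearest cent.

COGS = $4,001.82

Feb 16, sell 574: 574/1719 × $11,984.55 → $4,001.82
Ending inventory (cost pool remaining) = $7,982.73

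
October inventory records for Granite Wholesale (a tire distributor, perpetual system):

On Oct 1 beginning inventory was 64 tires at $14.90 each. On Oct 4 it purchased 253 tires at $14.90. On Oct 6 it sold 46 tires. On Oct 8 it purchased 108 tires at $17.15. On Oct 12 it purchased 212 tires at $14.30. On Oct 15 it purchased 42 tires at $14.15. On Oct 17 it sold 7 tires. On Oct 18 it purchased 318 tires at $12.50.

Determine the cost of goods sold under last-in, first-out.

Oct 6, 46 sold [LIFO — newest first]: 46 @ $14.90 = $685.40
Oct 17, 7 sold [LIFO — newest first]: 7 @ $14.15 = $99.05
Total COGS = $685.40 + $99.05 = $784.45
Ending inventory: 64 @ $14.90 + 207 @ $14.90 + 108 @ $17.15 + 212 @ $14.30 + 35 @ $14.15 + 318 @ $12.50 = $13,391.95

COGS = $784.45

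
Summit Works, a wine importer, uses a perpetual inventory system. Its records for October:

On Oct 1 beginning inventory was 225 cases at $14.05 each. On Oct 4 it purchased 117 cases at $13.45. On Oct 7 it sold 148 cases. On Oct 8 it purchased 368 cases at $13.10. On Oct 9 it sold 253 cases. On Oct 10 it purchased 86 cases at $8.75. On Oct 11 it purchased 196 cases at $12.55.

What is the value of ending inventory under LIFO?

Ending inventory = $7,444.50

Oct 7, 148 sold [LIFO — newest first]: 117 @ $13.45 + 31 @ $14.05 = $2,009.20
Oct 9, 253 sold [LIFO — newest first]: 253 @ $13.10 = $3,314.30
Total COGS = $2,009.20 + $3,314.30 = $5,323.50
Ending inventory: 194 @ $14.05 + 115 @ $13.10 + 86 @ $8.75 + 196 @ $12.55 = $7,444.50
Check: goods available $12,768.00 = COGS $5,323.50 + ending $7,444.50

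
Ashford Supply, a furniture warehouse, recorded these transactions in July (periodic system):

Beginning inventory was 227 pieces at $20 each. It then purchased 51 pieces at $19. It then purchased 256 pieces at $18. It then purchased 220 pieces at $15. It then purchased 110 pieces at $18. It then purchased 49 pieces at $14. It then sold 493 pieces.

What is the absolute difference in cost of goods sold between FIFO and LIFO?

$1,361

FIFO COGS: 227 @ $20 + 51 @ $19 + 215 @ $18 = $9,379
LIFO COGS: 49 @ $14 + 110 @ $18 + 220 @ $15 + 114 @ $18 = $8,018
Difference = |$9,379 − $8,018| = $1,361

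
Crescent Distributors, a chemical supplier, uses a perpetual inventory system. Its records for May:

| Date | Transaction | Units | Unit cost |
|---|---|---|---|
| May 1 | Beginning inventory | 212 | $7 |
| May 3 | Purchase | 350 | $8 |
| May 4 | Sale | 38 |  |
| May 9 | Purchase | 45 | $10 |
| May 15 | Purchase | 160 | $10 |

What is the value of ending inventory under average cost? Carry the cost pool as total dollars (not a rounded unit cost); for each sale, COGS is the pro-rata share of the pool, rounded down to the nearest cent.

After May 1: 212 on hand, pool $1,484.00 (≈ $7.0000 each)
After May 3: 562 on hand, pool $4,284.00 (≈ $7.6228 each)
May 4, sell 38: 38/562 × $4,284.00 → $289.66
After May 9: 569 on hand, pool $4,444.34 (≈ $7.8108 each)
After May 15: 729 on hand, pool $6,044.34 (≈ $8.2913 each)
Ending inventory (cost pool remaining) = $6,044.34

Ending inventory = $6,044.34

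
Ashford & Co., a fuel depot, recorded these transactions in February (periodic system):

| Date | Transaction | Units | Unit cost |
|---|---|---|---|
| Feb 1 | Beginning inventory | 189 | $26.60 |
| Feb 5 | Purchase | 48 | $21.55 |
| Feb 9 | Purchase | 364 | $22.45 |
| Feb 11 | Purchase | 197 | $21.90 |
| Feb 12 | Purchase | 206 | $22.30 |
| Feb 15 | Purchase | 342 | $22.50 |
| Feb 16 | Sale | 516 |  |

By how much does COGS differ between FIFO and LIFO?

$750.15

FIFO COGS: 189 @ $26.60 + 48 @ $21.55 + 279 @ $22.45 = $12,325.35
LIFO COGS: 342 @ $22.50 + 174 @ $22.30 = $11,575.20
Difference = |$12,325.35 − $11,575.20| = $750.15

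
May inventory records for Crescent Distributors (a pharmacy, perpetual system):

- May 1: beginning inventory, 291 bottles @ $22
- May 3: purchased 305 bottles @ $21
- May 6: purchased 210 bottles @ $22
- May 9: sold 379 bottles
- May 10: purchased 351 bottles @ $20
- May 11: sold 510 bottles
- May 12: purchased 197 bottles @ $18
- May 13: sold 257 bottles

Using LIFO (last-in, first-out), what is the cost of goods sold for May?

May 9, 379 sold [LIFO — newest first]: 210 @ $22 + 169 @ $21 = $8,169
May 11, 510 sold [LIFO — newest first]: 351 @ $20 + 136 @ $21 + 23 @ $22 = $10,382
May 13, 257 sold [LIFO — newest first]: 197 @ $18 + 60 @ $22 = $4,866
Total COGS = $8,169 + $10,382 + $4,866 = $23,417
Ending inventory: 208 @ $22 = $4,576

COGS = $23,417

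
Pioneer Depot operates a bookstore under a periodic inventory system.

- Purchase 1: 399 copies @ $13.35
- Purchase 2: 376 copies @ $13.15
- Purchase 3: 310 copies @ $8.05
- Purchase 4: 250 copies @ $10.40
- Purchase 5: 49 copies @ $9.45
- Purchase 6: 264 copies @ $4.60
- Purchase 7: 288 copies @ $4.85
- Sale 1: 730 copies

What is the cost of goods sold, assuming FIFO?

Sale 1 (730) [FIFO — oldest first]: 399 @ $13.35 + 331 @ $13.15 = $9,679.30
Ending inventory: 45 @ $13.15 + 310 @ $8.05 + 250 @ $10.40 + 49 @ $9.45 + 264 @ $4.60 + 288 @ $4.85 = $8,761.50

COGS = $9,679.30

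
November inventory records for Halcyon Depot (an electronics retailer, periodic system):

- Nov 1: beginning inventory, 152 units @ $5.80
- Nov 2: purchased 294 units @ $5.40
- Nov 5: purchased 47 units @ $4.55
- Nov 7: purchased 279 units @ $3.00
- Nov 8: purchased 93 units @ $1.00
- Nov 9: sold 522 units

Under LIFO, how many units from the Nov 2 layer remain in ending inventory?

191

Nov 9, 522 sold [LIFO — newest first]: 93 @ $1.00 + 279 @ $3.00 + 47 @ $4.55 + 103 @ $5.40 = $1,700.05
Ending inventory: 152 @ $5.80 + 191 @ $5.40 = $1,913.00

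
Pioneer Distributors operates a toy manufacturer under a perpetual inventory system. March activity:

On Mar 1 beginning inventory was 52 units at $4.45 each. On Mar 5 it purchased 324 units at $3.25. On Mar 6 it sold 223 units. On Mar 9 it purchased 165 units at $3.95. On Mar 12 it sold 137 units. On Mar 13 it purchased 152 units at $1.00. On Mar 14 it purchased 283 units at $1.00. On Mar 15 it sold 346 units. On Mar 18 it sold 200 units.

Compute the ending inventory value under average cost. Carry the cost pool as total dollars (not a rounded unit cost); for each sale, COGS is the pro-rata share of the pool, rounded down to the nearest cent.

After Mar 1: 52 on hand, pool $231.40 (≈ $4.4500 each)
After Mar 5: 376 on hand, pool $1,284.40 (≈ $3.4160 each)
Mar 6, sell 223: 223/376 × $1,284.40 → $761.75
After Mar 9: 318 on hand, pool $1,174.40 (≈ $3.6931 each)
Mar 12, sell 137: 137/318 × $1,174.40 → $505.95
After Mar 13: 333 on hand, pool $820.45 (≈ $2.4638 each)
After Mar 14: 616 on hand, pool $1,103.45 (≈ $1.7913 each)
Mar 15, sell 346: 346/616 × $1,103.45 → $619.79
Mar 18, sell 200: 200/270 × $483.66 → $358.26
Total COGS = $761.75 + $505.95 + $619.79 + $358.26 = $2,245.75
Ending inventory (cost pool remaining) = $125.40
Check: goods available $2,371.15 = COGS $2,245.75 + ending $125.40

Ending inventory = $125.40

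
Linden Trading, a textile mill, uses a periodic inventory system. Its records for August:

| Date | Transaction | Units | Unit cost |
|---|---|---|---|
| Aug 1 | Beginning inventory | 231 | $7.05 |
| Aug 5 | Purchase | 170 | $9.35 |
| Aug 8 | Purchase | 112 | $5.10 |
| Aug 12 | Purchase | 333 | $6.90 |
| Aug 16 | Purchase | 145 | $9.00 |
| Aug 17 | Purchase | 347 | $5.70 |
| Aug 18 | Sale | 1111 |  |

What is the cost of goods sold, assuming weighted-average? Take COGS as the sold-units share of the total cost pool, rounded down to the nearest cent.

Aug 18, sell 1111: 1111/1338 × $9,369.85 → $7,780.19
Ending inventory (cost pool remaining) = $1,589.66
Check: goods available $9,369.85 = COGS $7,780.19 + ending $1,589.66

COGS = $7,780.19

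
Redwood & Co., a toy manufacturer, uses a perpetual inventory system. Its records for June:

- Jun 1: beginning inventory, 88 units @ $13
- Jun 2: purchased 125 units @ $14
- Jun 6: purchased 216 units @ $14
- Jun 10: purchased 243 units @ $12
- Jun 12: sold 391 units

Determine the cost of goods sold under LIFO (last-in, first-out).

COGS = $4,988

Jun 12, 391 sold [LIFO — newest first]: 243 @ $12 + 148 @ $14 = $4,988
Ending inventory: 88 @ $13 + 125 @ $14 + 68 @ $14 = $3,846
Check: goods available $8,834 = COGS $4,988 + ending $3,846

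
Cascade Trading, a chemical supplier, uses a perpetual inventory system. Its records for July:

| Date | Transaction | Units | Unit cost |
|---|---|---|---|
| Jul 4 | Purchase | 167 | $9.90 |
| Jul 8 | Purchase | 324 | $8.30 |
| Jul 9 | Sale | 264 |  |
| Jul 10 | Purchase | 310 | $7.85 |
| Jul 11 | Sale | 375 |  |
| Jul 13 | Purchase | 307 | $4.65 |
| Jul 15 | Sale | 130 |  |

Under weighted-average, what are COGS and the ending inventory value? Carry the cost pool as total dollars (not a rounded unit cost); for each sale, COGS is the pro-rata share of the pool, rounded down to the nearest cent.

After Jul 4: 167 on hand, pool $1,653.30 (≈ $9.9000 each)
After Jul 8: 491 on hand, pool $4,342.50 (≈ $8.8442 each)
Jul 9, sell 264: 264/491 × $4,342.50 → $2,334.86
After Jul 10: 537 on hand, pool $4,441.14 (≈ $8.2703 each)
Jul 11, sell 375: 375/537 × $4,441.14 → $3,101.35
After Jul 13: 469 on hand, pool $2,767.34 (≈ $5.9005 each)
Jul 15, sell 130: 130/469 × $2,767.34 → $767.06
Total COGS = $2,334.86 + $3,101.35 + $767.06 = $6,203.27
Ending inventory (cost pool remaining) = $2,000.28

COGS = $6,203.27; ending inventory = $2,000.28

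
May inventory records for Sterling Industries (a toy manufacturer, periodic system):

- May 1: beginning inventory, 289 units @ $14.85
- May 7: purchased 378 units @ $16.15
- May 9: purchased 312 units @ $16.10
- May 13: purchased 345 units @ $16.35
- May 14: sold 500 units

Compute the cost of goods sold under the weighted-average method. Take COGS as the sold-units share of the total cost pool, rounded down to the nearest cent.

COGS = $7,953.28

May 14, sell 500: 500/1324 × $21,060.30 → $7,953.28
Ending inventory (cost pool remaining) = $13,107.02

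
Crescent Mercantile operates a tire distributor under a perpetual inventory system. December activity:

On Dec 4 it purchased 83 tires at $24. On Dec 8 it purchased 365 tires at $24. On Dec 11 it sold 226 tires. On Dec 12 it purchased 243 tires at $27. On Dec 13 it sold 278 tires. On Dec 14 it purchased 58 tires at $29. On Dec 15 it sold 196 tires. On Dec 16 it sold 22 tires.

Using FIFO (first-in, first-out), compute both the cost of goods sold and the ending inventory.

Dec 11, 226 sold [FIFO — oldest first]: 83 @ $24 + 143 @ $24 = $5,424
Dec 13, 278 sold [FIFO — oldest first]: 222 @ $24 + 56 @ $27 = $6,840
Dec 15, 196 sold [FIFO — oldest first]: 187 @ $27 + 9 @ $29 = $5,310
Dec 16, 22 sold [FIFO — oldest first]: 22 @ $29 = $638
Total COGS = $5,424 + $6,840 + $5,310 + $638 = $18,212
Ending inventory: 27 @ $29 = $783
Check: goods available $18,995 = COGS $18,212 + ending $783

COGS = $18,212; ending inventory = $783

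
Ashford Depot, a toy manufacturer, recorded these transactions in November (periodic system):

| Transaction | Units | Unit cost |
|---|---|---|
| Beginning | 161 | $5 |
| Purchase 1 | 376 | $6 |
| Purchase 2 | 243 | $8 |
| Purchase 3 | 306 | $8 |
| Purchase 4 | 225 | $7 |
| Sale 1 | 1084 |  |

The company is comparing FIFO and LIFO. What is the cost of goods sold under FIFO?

FIFO COGS: 161 @ $5 + 376 @ $6 + 243 @ $8 + 304 @ $8 = $7,437
LIFO COGS: 225 @ $7 + 306 @ $8 + 243 @ $8 + 310 @ $6 = $7,827

COGS = $7,437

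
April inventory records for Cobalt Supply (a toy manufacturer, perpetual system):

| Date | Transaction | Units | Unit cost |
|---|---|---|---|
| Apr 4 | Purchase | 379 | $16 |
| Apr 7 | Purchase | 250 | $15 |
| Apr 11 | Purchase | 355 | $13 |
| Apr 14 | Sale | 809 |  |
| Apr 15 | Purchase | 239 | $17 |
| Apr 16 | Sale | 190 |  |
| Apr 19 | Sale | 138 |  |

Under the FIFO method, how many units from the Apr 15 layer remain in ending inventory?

Apr 14, 809 sold [FIFO — oldest first]: 379 @ $16 + 250 @ $15 + 180 @ $13 = $12,154
Apr 16, 190 sold [FIFO — oldest first]: 175 @ $13 + 15 @ $17 = $2,530
Apr 19, 138 sold [FIFO — oldest first]: 138 @ $17 = $2,346
Total COGS = $12,154 + $2,530 + $2,346 = $17,030
Ending inventory: 86 @ $17 = $1,462

86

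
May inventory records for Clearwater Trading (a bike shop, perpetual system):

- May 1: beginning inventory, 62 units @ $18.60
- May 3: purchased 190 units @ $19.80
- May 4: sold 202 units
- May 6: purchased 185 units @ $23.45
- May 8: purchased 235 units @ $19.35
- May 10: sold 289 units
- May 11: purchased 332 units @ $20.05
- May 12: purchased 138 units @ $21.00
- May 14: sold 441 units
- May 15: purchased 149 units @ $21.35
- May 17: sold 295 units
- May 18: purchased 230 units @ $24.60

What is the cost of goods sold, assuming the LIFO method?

May 4, 202 sold [LIFO — newest first]: 190 @ $19.80 + 12 @ $18.60 = $3,985.20
May 10, 289 sold [LIFO — newest first]: 235 @ $19.35 + 54 @ $23.45 = $5,813.55
May 14, 441 sold [LIFO — newest first]: 138 @ $21.00 + 303 @ $20.05 = $8,973.15
May 17, 295 sold [LIFO — newest first]: 149 @ $21.35 + 29 @ $20.05 + 117 @ $23.45 = $6,506.25
Total COGS = $3,985.20 + $5,813.55 + $8,973.15 + $6,506.25 = $25,278.15
Ending inventory: 50 @ $18.60 + 14 @ $23.45 + 230 @ $24.60 = $6,916.30
Check: goods available $32,194.45 = COGS $25,278.15 + ending $6,916.30

COGS = $25,278.15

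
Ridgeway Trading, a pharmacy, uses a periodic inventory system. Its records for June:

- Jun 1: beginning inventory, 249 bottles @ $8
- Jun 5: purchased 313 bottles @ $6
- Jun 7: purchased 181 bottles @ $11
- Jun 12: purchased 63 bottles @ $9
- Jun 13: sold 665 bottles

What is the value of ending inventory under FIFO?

Jun 13, 665 sold [FIFO — oldest first]: 249 @ $8 + 313 @ $6 + 103 @ $11 = $5,003
Ending inventory: 78 @ $11 + 63 @ $9 = $1,425

Ending inventory = $1,425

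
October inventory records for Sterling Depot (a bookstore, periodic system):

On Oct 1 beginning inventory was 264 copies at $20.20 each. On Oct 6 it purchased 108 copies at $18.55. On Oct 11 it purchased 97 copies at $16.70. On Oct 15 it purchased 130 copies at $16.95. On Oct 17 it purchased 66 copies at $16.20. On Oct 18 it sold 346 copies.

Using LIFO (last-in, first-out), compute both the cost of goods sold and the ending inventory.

Oct 18, 346 sold [LIFO — newest first]: 66 @ $16.20 + 130 @ $16.95 + 97 @ $16.70 + 53 @ $18.55 = $5,875.75
Ending inventory: 264 @ $20.20 + 55 @ $18.55 = $6,353.05
Check: goods available $12,228.80 = COGS $5,875.75 + ending $6,353.05

COGS = $5,875.75; ending inventory = $6,353.05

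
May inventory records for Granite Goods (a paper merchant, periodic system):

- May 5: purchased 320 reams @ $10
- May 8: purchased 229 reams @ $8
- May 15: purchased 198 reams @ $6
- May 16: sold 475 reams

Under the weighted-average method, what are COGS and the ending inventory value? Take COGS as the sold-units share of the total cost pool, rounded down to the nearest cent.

COGS = $3,955.15; ending inventory = $2,264.85

May 16, sell 475: 475/747 × $6,220.00 → $3,955.15
Ending inventory (cost pool remaining) = $2,264.85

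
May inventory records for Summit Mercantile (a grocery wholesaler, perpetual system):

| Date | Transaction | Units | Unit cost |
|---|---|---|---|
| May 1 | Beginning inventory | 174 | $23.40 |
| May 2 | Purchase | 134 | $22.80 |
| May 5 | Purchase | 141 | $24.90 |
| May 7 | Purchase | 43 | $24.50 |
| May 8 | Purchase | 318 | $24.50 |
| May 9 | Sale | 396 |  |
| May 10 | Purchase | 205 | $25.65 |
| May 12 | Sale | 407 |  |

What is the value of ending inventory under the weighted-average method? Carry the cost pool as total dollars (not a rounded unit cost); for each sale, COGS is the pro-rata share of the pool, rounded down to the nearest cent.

After May 1: 174 on hand, pool $4,071.60 (≈ $23.4000 each)
After May 2: 308 on hand, pool $7,126.80 (≈ $23.1390 each)
After May 5: 449 on hand, pool $10,637.70 (≈ $23.6920 each)
After May 7: 492 on hand, pool $11,691.20 (≈ $23.7626 each)
After May 8: 810 on hand, pool $19,482.20 (≈ $24.0521 each)
May 9, sell 396: 396/810 × $19,482.20 → $9,524.63
After May 10: 619 on hand, pool $15,215.82 (≈ $24.5813 each)
May 12, sell 407: 407/619 × $15,215.82 → $10,004.58
Total COGS = $9,524.63 + $10,004.58 = $19,529.21
Ending inventory (cost pool remaining) = $5,211.24

Ending inventory = $5,211.24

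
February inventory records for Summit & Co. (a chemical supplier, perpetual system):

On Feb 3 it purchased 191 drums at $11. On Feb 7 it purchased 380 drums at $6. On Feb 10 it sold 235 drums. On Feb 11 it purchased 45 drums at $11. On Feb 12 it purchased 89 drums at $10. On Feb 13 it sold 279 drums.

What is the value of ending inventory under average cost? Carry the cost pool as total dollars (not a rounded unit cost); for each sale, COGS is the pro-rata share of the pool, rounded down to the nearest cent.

Ending inventory = $1,610.49

After Feb 3: 191 on hand, pool $2,101.00 (≈ $11.0000 each)
After Feb 7: 571 on hand, pool $4,381.00 (≈ $7.6725 each)
Feb 10, sell 235: 235/571 × $4,381.00 → $1,803.03
After Feb 11: 381 on hand, pool $3,072.97 (≈ $8.0655 each)
After Feb 12: 470 on hand, pool $3,962.97 (≈ $8.4319 each)
Feb 13, sell 279: 279/470 × $3,962.97 → $2,352.48
Total COGS = $1,803.03 + $2,352.48 = $4,155.51
Ending inventory (cost pool remaining) = $1,610.49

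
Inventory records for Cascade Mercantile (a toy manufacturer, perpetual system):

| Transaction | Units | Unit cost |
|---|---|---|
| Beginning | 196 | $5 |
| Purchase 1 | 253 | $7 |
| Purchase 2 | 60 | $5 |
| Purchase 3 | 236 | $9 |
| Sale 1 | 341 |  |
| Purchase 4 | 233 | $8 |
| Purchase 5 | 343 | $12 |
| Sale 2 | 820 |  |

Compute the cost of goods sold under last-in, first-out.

Sale 1 (341) [LIFO — newest first]: 236 @ $9 + 60 @ $5 + 45 @ $7 = $2,739
Sale 2 (820) [LIFO — newest first]: 343 @ $12 + 233 @ $8 + 208 @ $7 + 36 @ $5 = $7,616
Total COGS = $2,739 + $7,616 = $10,355
Ending inventory: 160 @ $5 = $800
Check: goods available $11,155 = COGS $10,355 + ending $800

COGS = $10,355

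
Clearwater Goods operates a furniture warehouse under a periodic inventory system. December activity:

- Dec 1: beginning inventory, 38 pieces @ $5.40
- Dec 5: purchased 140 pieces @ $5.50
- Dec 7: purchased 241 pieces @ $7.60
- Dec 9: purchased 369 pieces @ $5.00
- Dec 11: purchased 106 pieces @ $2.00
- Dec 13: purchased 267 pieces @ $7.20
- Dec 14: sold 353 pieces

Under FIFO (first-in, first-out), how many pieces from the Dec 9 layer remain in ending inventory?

Dec 14, 353 sold [FIFO — oldest first]: 38 @ $5.40 + 140 @ $5.50 + 175 @ $7.60 = $2,305.20
Ending inventory: 66 @ $7.60 + 369 @ $5.00 + 106 @ $2.00 + 267 @ $7.20 = $4,481.00

369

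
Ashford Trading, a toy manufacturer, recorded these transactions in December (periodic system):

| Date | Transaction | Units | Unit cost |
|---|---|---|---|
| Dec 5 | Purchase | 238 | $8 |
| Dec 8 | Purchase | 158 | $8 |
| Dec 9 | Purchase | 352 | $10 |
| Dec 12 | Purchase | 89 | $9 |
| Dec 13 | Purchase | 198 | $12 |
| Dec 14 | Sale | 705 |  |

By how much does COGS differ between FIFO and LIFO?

FIFO COGS: 238 @ $8 + 158 @ $8 + 309 @ $10 = $6,258
LIFO COGS: 198 @ $12 + 89 @ $9 + 352 @ $10 + 66 @ $8 = $7,225
Difference = |$6,258 − $7,225| = $967

$967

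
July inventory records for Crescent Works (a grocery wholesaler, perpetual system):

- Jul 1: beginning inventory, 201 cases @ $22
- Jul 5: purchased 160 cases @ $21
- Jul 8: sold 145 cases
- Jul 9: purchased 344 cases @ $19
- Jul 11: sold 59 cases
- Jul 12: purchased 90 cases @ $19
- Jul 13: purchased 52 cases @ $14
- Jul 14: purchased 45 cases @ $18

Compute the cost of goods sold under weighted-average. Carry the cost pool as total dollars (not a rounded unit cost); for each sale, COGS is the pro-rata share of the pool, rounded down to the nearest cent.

COGS = $4,304.91

After Jul 1: 201 on hand, pool $4,422.00 (≈ $22.0000 each)
After Jul 5: 361 on hand, pool $7,782.00 (≈ $21.5568 each)
Jul 8, sell 145: 145/361 × $7,782.00 → $3,125.73
After Jul 9: 560 on hand, pool $11,192.27 (≈ $19.9862 each)
Jul 11, sell 59: 59/560 × $11,192.27 → $1,179.18
After Jul 12: 591 on hand, pool $11,723.09 (≈ $19.8360 each)
After Jul 13: 643 on hand, pool $12,451.09 (≈ $19.3641 each)
After Jul 14: 688 on hand, pool $13,261.09 (≈ $19.2748 each)
Total COGS = $3,125.73 + $1,179.18 = $4,304.91
Ending inventory (cost pool remaining) = $13,261.09
Check: goods available $17,566.00 = COGS $4,304.91 + ending $13,261.09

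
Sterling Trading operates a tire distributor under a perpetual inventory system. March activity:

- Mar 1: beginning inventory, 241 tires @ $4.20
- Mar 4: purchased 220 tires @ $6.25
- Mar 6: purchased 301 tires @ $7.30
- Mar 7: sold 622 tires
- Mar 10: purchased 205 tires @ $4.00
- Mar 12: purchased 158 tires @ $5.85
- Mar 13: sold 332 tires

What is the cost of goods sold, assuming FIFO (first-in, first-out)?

COGS = $5,352.50

Mar 7, 622 sold [FIFO — oldest first]: 241 @ $4.20 + 220 @ $6.25 + 161 @ $7.30 = $3,562.50
Mar 13, 332 sold [FIFO — oldest first]: 140 @ $7.30 + 192 @ $4.00 = $1,790.00
Total COGS = $3,562.50 + $1,790.00 = $5,352.50
Ending inventory: 13 @ $4.00 + 158 @ $5.85 = $976.30
Check: goods available $6,328.80 = COGS $5,352.50 + ending $976.30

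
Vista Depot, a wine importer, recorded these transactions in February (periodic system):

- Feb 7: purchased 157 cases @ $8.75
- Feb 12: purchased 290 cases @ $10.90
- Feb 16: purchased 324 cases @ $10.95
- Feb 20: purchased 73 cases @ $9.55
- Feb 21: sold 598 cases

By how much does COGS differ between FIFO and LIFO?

FIFO COGS: 157 @ $8.75 + 290 @ $10.90 + 151 @ $10.95 = $6,188.20
LIFO COGS: 73 @ $9.55 + 324 @ $10.95 + 201 @ $10.90 = $6,435.85
Difference = |$6,188.20 − $6,435.85| = $247.65

$247.65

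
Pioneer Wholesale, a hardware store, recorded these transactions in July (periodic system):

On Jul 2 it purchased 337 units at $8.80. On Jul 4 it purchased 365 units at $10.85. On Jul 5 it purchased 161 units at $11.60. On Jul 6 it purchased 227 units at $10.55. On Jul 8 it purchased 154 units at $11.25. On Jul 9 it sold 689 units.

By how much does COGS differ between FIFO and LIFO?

$805.10

FIFO COGS: 337 @ $8.80 + 352 @ $10.85 = $6,784.80
LIFO COGS: 154 @ $11.25 + 227 @ $10.55 + 161 @ $11.60 + 147 @ $10.85 = $7,589.90
Difference = |$6,784.80 − $7,589.90| = $805.10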